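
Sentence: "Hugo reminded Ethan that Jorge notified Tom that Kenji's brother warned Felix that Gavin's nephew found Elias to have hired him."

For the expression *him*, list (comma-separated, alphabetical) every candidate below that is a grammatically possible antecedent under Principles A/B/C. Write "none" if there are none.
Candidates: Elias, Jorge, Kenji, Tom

Jorge, Kenji, Tom

*him* is a pronoun; Principle B requires it to be free in its binding domain — the clause headed by 'hired'.
— Elias: subject of the clause headed by 'hired'; c-commands the pronoun within its binding domain — blocked (Principle B).
— Jorge: subject of the clause headed by 'notified'; c-commands the pronoun but lies outside its binding domain — allowed.
— Kenji: possessor inside the subject DP of the clause headed by 'warned'; does not c-command the pronoun — Principle B does not apply; allowed.
— Tom: object of the clause headed by 'notified'; c-commands the pronoun but lies outside its binding domain — allowed.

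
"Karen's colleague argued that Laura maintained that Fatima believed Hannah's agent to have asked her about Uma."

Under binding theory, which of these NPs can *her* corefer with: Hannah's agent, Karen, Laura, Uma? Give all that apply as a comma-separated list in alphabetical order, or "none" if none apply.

*her* is a pronoun; Principle B requires it to be free in its binding domain — the clause headed by 'asked'.
— Hannah's agent: subject of the clause headed by 'asked'; c-commands the pronoun within its binding domain — blocked (Principle B).
— Karen: possessor inside the subject DP of the matrix clause; does not c-command the pronoun — Principle B does not apply; allowed.
— Laura: subject of the clause headed by 'maintained'; c-commands the pronoun but lies outside its binding domain — allowed.
— Uma: second object of the clause headed by 'asked'; is c-commanded by the pronoun; coreference would bind this R-expression — blocked (Principle C).

Karen, Laura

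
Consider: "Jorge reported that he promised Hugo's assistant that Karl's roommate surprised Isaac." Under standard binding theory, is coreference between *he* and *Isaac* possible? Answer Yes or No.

*Isaac* is an R-expression; Principle C requires it to be free (not bound by any c-commanding expression).
— he: subject of the clause headed by 'promised'; the pronoun c-commands the R-expression — coreference blocked (Principle C).

No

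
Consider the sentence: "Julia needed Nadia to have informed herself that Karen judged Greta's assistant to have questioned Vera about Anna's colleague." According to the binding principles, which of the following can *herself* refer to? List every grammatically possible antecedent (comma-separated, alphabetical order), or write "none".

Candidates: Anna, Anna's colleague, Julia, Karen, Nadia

Nadia

*herself* is a reflexive; Principle A requires it to be bound within its binding domain — the clause headed by 'informed'.
— Anna: possessor inside the second object DP of the clause headed by 'questioned'; does not c-command the reflexive — cannot bind it (Principle A).
— Anna's colleague: second object of the clause headed by 'questioned'; does not c-command the reflexive — cannot bind it (Principle A).
— Julia: subject of the matrix clause; c-commands the reflexive but lies outside its binding domain — cannot bind it (Principle A).
— Karen: subject of the clause headed by 'judged'; does not c-command the reflexive — cannot bind it (Principle A).
— Nadia: subject of the clause headed by 'informed'; c-commands the reflexive within its binding domain — allowed (Principle A).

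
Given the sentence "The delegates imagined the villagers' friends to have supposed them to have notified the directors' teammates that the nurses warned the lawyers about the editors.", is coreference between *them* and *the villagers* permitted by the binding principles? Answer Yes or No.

Yes

*them* is a pronoun; Principle B requires it to be free in its binding domain — the clause headed by 'supposed'.
— the villagers: possessor inside the subject DP of the clause headed by 'supposed'; does not c-command the pronoun — Principle B does not apply; allowed.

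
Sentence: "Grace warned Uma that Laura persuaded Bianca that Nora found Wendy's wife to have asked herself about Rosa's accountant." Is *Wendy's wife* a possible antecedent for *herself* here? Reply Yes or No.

*herself* is a reflexive; Principle A requires it to be bound within its binding domain — the clause headed by 'asked'.
— Wendy's wife: subject of the clause headed by 'asked'; c-commands the reflexive within its binding domain — allowed (Principle A).

Yes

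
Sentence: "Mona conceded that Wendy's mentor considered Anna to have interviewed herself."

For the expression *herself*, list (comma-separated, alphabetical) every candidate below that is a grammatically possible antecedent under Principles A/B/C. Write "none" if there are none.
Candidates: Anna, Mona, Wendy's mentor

Anna

*herself* is a reflexive; Principle A requires it to be bound within its binding domain — the clause headed by 'interviewed'.
— Anna: subject of the clause headed by 'interviewed'; c-commands the reflexive within its binding domain — allowed (Principle A).
— Mona: subject of the matrix clause; c-commands the reflexive but lies outside its binding domain — cannot bind it (Principle A).
— Wendy's mentor: subject of the clause headed by 'considered'; c-commands the reflexive but lies outside its binding domain — cannot bind it (Principle A).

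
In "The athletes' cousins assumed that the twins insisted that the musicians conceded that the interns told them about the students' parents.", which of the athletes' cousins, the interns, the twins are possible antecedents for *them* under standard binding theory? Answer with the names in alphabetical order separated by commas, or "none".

the athletes' cousins, the twins

*them* is a pronoun; Principle B requires it to be free in its binding domain — the clause headed by 'told'.
— the athletes' cousins: subject of the matrix clause; c-commands the pronoun but lies outside its binding domain — allowed.
— the interns: subject of the clause headed by 'told'; c-commands the pronoun within its binding domain — blocked (Principle B).
— the twins: subject of the clause headed by 'insisted'; c-commands the pronoun but lies outside its binding domain — allowed.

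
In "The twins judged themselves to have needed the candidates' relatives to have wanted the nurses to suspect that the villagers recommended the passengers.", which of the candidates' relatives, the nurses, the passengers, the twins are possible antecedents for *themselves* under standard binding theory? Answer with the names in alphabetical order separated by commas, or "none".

the twins

*themselves* is a reflexive; Principle A requires it to be bound within its binding domain — the matrix clause.
— the candidates' relatives: subject of the clause headed by 'wanted'; does not c-command the reflexive — cannot bind it (Principle A).
— the nurses: subject of the clause headed by 'suspect'; does not c-command the reflexive — cannot bind it (Principle A).
— the passengers: object of the clause headed by 'recommended'; does not c-command the reflexive — cannot bind it (Principle A).
— the twins: subject of the matrix clause; c-commands the reflexive within its binding domain — allowed (Principle A).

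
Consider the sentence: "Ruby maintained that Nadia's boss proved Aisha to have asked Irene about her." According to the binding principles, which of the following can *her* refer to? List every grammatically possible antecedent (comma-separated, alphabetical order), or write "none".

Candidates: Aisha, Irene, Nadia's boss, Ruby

*her* is a pronoun; Principle B requires it to be free in its binding domain — the clause headed by 'asked'.
— Aisha: subject of the clause headed by 'asked'; c-commands the pronoun within its binding domain — blocked (Principle B).
— Irene: object of the clause headed by 'asked'; c-commands the pronoun within its binding domain — blocked (Principle B).
— Nadia's boss: subject of the clause headed by 'proved'; c-commands the pronoun but lies outside its binding domain — allowed.
— Ruby: subject of the matrix clause; c-commands the pronoun but lies outside its binding domain — allowed.

Nadia's boss, Ruby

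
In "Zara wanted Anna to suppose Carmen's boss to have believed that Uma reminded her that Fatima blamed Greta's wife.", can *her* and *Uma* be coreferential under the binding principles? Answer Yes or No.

No

*Uma* is an R-expression; Principle C requires it to be free (not bound by any c-commanding expression).
— her: object of the clause headed by 'reminded'; the R-expression locally c-commands the pronoun — coreference blocked (Principle B on the pronoun).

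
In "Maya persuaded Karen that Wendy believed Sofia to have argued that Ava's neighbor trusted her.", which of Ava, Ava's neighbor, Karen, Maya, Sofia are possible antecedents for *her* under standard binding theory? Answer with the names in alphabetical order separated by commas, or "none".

Ava, Karen, Maya, Sofia

*her* is a pronoun; Principle B requires it to be free in its binding domain — the clause headed by 'trusted'.
— Ava: possessor inside the subject DP of the clause headed by 'trusted'; does not c-command the pronoun — Principle B does not apply; allowed.
— Ava's neighbor: subject of the clause headed by 'trusted'; c-commands the pronoun within its binding domain — blocked (Principle B).
— Karen: object of the matrix clause; c-commands the pronoun but lies outside its binding domain — allowed.
— Maya: subject of the matrix clause; c-commands the pronoun but lies outside its binding domain — allowed.
— Sofia: subject of the clause headed by 'argued'; c-commands the pronoun but lies outside its binding domain — allowed.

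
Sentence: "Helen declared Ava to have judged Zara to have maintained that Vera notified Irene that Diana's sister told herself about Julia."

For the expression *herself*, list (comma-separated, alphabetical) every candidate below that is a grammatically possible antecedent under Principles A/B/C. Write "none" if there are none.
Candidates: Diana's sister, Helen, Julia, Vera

Diana's sister

*herself* is a reflexive; Principle A requires it to be bound within its binding domain — the clause headed by 'told'.
— Diana's sister: subject of the clause headed by 'told'; c-commands the reflexive within its binding domain — allowed (Principle A).
— Helen: subject of the matrix clause; c-commands the reflexive but lies outside its binding domain — cannot bind it (Principle A).
— Julia: second object of the clause headed by 'told'; does not c-command the reflexive — cannot bind it (Principle A).
— Vera: subject of the clause headed by 'notified'; c-commands the reflexive but lies outside its binding domain — cannot bind it (Principle A).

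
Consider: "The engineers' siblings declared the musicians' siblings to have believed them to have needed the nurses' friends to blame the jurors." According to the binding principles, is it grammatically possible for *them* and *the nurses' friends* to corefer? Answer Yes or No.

*them* is a pronoun; Principle B requires it to be free in its binding domain — the clause headed by 'believed'.
— the nurses' friends: subject of the clause headed by 'blame'; is c-commanded by the pronoun; coreference would bind this R-expression — blocked (Principle C).

No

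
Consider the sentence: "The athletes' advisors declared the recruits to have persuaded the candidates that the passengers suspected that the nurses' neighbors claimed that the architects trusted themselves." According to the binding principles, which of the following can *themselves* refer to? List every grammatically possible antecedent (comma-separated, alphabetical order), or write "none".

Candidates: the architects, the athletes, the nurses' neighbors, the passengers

the architects

*themselves* is a reflexive; Principle A requires it to be bound within its binding domain — the clause headed by 'trusted'.
— the architects: subject of the clause headed by 'trusted'; c-commands the reflexive within its binding domain — allowed (Principle A).
— the athletes: possessor inside the subject DP of the matrix clause; does not c-command the reflexive — cannot bind it (Principle A).
— the nurses' neighbors: subject of the clause headed by 'claimed'; c-commands the reflexive but lies outside its binding domain — cannot bind it (Principle A).
— the passengers: subject of the clause headed by 'suspected'; c-commands the reflexive but lies outside its binding domain — cannot bind it (Principle A).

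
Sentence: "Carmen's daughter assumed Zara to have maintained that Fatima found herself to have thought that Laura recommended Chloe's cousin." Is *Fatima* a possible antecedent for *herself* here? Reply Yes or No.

Yes

*herself* is a reflexive; Principle A requires it to be bound within its binding domain — the clause headed by 'found'.
— Fatima: subject of the clause headed by 'found'; c-commands the reflexive within its binding domain — allowed (Principle A).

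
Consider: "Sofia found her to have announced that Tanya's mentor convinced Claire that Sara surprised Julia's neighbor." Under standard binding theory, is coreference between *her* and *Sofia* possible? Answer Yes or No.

No

*Sofia* is an R-expression; Principle C requires it to be free (not bound by any c-commanding expression).
— her: subject of the clause headed by 'announced'; the R-expression locally c-commands the pronoun — coreference blocked (Principle B on the pronoun).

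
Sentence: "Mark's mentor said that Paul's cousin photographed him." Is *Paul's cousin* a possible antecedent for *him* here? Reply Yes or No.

*him* is a pronoun; Principle B requires it to be free in its binding domain — the clause headed by 'photographed'.
— Paul's cousin: subject of the clause headed by 'photographed'; c-commands the pronoun within its binding domain — blocked (Principle B).

No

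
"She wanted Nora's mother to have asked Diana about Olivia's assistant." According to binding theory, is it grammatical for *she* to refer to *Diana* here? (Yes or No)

*Diana* is an R-expression; Principle C requires it to be free (not bound by any c-commanding expression).
— she: subject of the matrix clause; the pronoun c-commands the R-expression — coreference blocked (Principle C).

No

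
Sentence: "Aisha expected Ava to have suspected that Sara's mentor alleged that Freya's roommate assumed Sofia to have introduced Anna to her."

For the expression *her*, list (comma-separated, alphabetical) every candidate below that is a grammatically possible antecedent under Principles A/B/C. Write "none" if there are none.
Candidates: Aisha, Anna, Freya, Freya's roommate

*her* is a pronoun; Principle B requires it to be free in its binding domain — the clause headed by 'introduced'.
— Aisha: subject of the matrix clause; c-commands the pronoun but lies outside its binding domain — allowed.
— Anna: object of the clause headed by 'introduced'; c-commands the pronoun within its binding domain — blocked (Principle B).
— Freya: possessor inside the subject DP of the clause headed by 'assumed'; does not c-command the pronoun — Principle B does not apply; allowed.
— Freya's roommate: subject of the clause headed by 'assumed'; c-commands the pronoun but lies outside its binding domain — allowed.

Aisha, Freya, Freya's roommate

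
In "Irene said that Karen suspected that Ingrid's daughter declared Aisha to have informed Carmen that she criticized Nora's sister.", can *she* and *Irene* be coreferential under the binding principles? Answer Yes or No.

Yes

*Irene* is an R-expression; Principle C requires it to be free (not bound by any c-commanding expression).
— she: subject of the clause headed by 'criticized'; the pronoun does not c-command the R-expression — coreference allowed.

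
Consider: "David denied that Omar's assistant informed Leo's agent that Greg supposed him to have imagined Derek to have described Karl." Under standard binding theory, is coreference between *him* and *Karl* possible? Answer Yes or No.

*Karl* is an R-expression; Principle C requires it to be free (not bound by any c-commanding expression).
— him: subject of the clause headed by 'imagined'; the pronoun c-commands the R-expression — coreference blocked (Principle C).

No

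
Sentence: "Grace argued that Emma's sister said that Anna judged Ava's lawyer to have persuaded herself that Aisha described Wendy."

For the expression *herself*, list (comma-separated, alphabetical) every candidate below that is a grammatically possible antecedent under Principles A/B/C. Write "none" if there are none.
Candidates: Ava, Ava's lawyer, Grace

*herself* is a reflexive; Principle A requires it to be bound within its binding domain — the clause headed by 'persuaded'.
— Ava: possessor inside the subject DP of the clause headed by 'persuaded'; does not c-command the reflexive — cannot bind it (Principle A).
— Ava's lawyer: subject of the clause headed by 'persuaded'; c-commands the reflexive within its binding domain — allowed (Principle A).
— Grace: subject of the matrix clause; c-commands the reflexive but lies outside its binding domain — cannot bind it (Principle A).

Ava's lawyer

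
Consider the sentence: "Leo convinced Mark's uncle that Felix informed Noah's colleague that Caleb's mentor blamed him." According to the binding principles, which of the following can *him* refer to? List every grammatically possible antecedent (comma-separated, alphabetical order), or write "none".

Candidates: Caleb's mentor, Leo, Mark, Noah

Leo, Mark, Noah

*him* is a pronoun; Principle B requires it to be free in its binding domain — the clause headed by 'blamed'.
— Caleb's mentor: subject of the clause headed by 'blamed'; c-commands the pronoun within its binding domain — blocked (Principle B).
— Leo: subject of the matrix clause; c-commands the pronoun but lies outside its binding domain — allowed.
— Mark: possessor inside the object DP of the matrix clause; does not c-command the pronoun — Principle B does not apply; allowed.
— Noah: possessor inside the object DP of the clause headed by 'informed'; does not c-command the pronoun — Principle B does not apply; allowed.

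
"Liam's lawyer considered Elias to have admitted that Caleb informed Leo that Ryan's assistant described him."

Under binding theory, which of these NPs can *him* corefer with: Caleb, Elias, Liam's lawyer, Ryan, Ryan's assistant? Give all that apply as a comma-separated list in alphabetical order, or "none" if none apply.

*him* is a pronoun; Principle B requires it to be free in its binding domain — the clause headed by 'described'.
— Caleb: subject of the clause headed by 'informed'; c-commands the pronoun but lies outside its binding domain — allowed.
— Elias: subject of the clause headed by 'admitted'; c-commands the pronoun but lies outside its binding domain — allowed.
— Liam's lawyer: subject of the matrix clause; c-commands the pronoun but lies outside its binding domain — allowed.
— Ryan: possessor inside the subject DP of the clause headed by 'described'; does not c-command the pronoun — Principle B does not apply; allowed.
— Ryan's assistant: subject of the clause headed by 'described'; c-commands the pronoun within its binding domain — blocked (Principle B).

Caleb, Elias, Liam's lawyer, Ryan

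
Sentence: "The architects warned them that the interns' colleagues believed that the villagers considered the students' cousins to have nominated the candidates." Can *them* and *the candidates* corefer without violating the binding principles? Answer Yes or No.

*the candidates* is an R-expression; Principle C requires it to be free (not bound by any c-commanding expression).
— them: object of the matrix clause; the pronoun c-commands the R-expression — coreference blocked (Principle C).

No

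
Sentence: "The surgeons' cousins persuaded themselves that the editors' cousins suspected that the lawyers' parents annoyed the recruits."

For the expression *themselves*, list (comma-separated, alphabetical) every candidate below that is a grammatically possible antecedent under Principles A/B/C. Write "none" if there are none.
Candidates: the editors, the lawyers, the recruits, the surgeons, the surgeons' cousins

*themselves* is a reflexive; Principle A requires it to be bound within its binding domain — the matrix clause.
— the editors: possessor inside the subject DP of the clause headed by 'suspected'; does not c-command the reflexive — cannot bind it (Principle A).
— the lawyers: possessor inside the subject DP of the clause headed by 'annoyed'; does not c-command the reflexive — cannot bind it (Principle A).
— the recruits: object of the clause headed by 'annoyed'; does not c-command the reflexive — cannot bind it (Principle A).
— the surgeons: possessor inside the subject DP of the matrix clause; does not c-command the reflexive — cannot bind it (Principle A).
— the surgeons' cousins: subject of the matrix clause; c-commands the reflexive within its binding domain — allowed (Principle A).

the surgeons' cousins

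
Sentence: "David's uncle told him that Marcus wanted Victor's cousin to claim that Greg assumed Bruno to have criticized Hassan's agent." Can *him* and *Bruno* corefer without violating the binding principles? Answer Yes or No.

*Bruno* is an R-expression; Principle C requires it to be free (not bound by any c-commanding expression).
— him: object of the matrix clause; the pronoun c-commands the R-expression — coreference blocked (Principle C).

No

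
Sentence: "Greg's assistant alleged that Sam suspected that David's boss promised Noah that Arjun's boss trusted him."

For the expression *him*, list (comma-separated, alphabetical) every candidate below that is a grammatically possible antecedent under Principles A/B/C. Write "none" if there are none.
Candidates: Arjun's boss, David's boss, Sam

David's boss, Sam

*him* is a pronoun; Principle B requires it to be free in its binding domain — the clause headed by 'trusted'.
— Arjun's boss: subject of the clause headed by 'trusted'; c-commands the pronoun within its binding domain — blocked (Principle B).
— David's boss: subject of the clause headed by 'promised'; c-commands the pronoun but lies outside its binding domain — allowed.
— Sam: subject of the clause headed by 'suspected'; c-commands the pronoun but lies outside its binding domain — allowed.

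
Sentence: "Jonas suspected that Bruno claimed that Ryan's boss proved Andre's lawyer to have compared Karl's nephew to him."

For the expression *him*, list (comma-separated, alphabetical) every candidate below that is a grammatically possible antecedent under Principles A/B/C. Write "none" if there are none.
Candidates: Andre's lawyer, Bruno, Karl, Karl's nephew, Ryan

Bruno, Karl, Ryan

*him* is a pronoun; Principle B requires it to be free in its binding domain — the clause headed by 'compared'.
— Andre's lawyer: subject of the clause headed by 'compared'; c-commands the pronoun within its binding domain — blocked (Principle B).
— Bruno: subject of the clause headed by 'claimed'; c-commands the pronoun but lies outside its binding domain — allowed.
— Karl: possessor inside the object DP of the clause headed by 'compared'; does not c-command the pronoun — Principle B does not apply; allowed.
— Karl's nephew: object of the clause headed by 'compared'; c-commands the pronoun within its binding domain — blocked (Principle B).
— Ryan: possessor inside the subject DP of the clause headed by 'proved'; does not c-command the pronoun — Principle B does not apply; allowed.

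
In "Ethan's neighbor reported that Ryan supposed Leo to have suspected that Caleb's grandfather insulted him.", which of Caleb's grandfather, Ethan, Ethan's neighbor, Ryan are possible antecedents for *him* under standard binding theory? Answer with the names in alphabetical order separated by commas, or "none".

Ethan, Ethan's neighbor, Ryan

*him* is a pronoun; Principle B requires it to be free in its binding domain — the clause headed by 'insulted'.
— Caleb's grandfather: subject of the clause headed by 'insulted'; c-commands the pronoun within its binding domain — blocked (Principle B).
— Ethan: possessor inside the subject DP of the matrix clause; does not c-command the pronoun — Principle B does not apply; allowed.
— Ethan's neighbor: subject of the matrix clause; c-commands the pronoun but lies outside its binding domain — allowed.
— Ryan: subject of the clause headed by 'supposed'; c-commands the pronoun but lies outside its binding domain — allowed.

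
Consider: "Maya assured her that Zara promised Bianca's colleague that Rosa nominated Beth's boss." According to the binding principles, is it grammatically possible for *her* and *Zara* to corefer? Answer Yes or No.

No

*her* is a pronoun; Principle B requires it to be free in its binding domain — the matrix clause.
— Zara: subject of the clause headed by 'promised'; is c-commanded by the pronoun; coreference would bind this R-expression — blocked (Principle C).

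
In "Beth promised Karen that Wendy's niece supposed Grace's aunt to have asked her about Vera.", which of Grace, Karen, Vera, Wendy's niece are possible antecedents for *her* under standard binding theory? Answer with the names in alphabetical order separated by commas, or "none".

*her* is a pronoun; Principle B requires it to be free in its binding domain — the clause headed by 'asked'.
— Grace: possessor inside the subject DP of the clause headed by 'asked'; does not c-command the pronoun — Principle B does not apply; allowed.
— Karen: object of the matrix clause; c-commands the pronoun but lies outside its binding domain — allowed.
— Vera: second object of the clause headed by 'asked'; is c-commanded by the pronoun; coreference would bind this R-expression — blocked (Principle C).
— Wendy's niece: subject of the clause headed by 'supposed'; c-commands the pronoun but lies outside its binding domain — allowed.

Grace, Karen, Wendy's niece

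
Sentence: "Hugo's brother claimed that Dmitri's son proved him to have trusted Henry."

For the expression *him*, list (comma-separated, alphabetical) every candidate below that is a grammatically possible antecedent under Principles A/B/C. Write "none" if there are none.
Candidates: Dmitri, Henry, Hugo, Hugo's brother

*him* is a pronoun; Principle B requires it to be free in its binding domain — the clause headed by 'proved'.
— Dmitri: possessor inside the subject DP of the clause headed by 'proved'; does not c-command the pronoun — Principle B does not apply; allowed.
— Henry: object of the clause headed by 'trusted'; is c-commanded by the pronoun; coreference would bind this R-expression — blocked (Principle C).
— Hugo: possessor inside the subject DP of the matrix clause; does not c-command the pronoun — Principle B does not apply; allowed.
— Hugo's brother: subject of the matrix clause; c-commands the pronoun but lies outside its binding domain — allowed.

Dmitri, Hugo, Hugo's brother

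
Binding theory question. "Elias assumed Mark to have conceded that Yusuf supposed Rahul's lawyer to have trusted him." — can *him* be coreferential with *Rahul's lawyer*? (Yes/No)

*him* is a pronoun; Principle B requires it to be free in its binding domain — the clause headed by 'trusted'.
— Rahul's lawyer: subject of the clause headed by 'trusted'; c-commands the pronoun within its binding domain — blocked (Principle B).

No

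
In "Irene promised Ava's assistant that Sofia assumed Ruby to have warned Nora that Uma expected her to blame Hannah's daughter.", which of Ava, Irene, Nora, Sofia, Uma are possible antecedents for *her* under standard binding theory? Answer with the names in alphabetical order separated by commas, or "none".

Ava, Irene, Nora, Sofia

*her* is a pronoun; Principle B requires it to be free in its binding domain — the clause headed by 'expected'.
— Ava: possessor inside the object DP of the matrix clause; does not c-command the pronoun — Principle B does not apply; allowed.
— Irene: subject of the matrix clause; c-commands the pronoun but lies outside its binding domain — allowed.
— Nora: object of the clause headed by 'warned'; c-commands the pronoun but lies outside its binding domain — allowed.
— Sofia: subject of the clause headed by 'assumed'; c-commands the pronoun but lies outside its binding domain — allowed.
— Uma: subject of the clause headed by 'expected'; c-commands the pronoun within its binding domain — blocked (Principle B).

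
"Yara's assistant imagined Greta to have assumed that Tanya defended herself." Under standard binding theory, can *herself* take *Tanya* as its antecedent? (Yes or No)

Yes

*herself* is a reflexive; Principle A requires it to be bound within its binding domain — the clause headed by 'defended'.
— Tanya: subject of the clause headed by 'defended'; c-commands the reflexive within its binding domain — allowed (Principle A).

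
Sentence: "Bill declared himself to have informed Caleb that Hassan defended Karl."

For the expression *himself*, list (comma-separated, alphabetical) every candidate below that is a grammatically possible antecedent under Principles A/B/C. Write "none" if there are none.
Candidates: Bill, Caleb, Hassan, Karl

Bill

*himself* is a reflexive; Principle A requires it to be bound within its binding domain — the matrix clause.
— Bill: subject of the matrix clause; c-commands the reflexive within its binding domain — allowed (Principle A).
— Caleb: object of the clause headed by 'informed'; does not c-command the reflexive — cannot bind it (Principle A).
— Hassan: subject of the clause headed by 'defended'; does not c-command the reflexive — cannot bind it (Principle A).
— Karl: object of the clause headed by 'defended'; does not c-command the reflexive — cannot bind it (Principle A).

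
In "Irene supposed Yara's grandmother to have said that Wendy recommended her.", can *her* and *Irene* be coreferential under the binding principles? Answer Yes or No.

Yes

*Irene* is an R-expression; Principle C requires it to be free (not bound by any c-commanding expression).
— her: object of the clause headed by 'recommended'; the pronoun does not c-command the R-expression — coreference allowed.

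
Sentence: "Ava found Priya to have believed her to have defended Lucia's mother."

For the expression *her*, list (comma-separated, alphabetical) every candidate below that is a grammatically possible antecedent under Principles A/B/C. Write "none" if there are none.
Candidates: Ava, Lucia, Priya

Ava

*her* is a pronoun; Principle B requires it to be free in its binding domain — the clause headed by 'believed'.
— Ava: subject of the matrix clause; c-commands the pronoun but lies outside its binding domain — allowed.
— Lucia: possessor inside the object DP of the clause headed by 'defended'; is c-commanded by the pronoun; coreference would bind this R-expression — blocked (Principle C).
— Priya: subject of the clause headed by 'believed'; c-commands the pronoun within its binding domain — blocked (Principle B).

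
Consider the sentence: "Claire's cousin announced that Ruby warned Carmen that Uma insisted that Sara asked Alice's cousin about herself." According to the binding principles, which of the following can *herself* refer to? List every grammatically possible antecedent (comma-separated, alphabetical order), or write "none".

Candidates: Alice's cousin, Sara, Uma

*herself* is a reflexive; Principle A requires it to be bound within its binding domain — the clause headed by 'asked'.
— Alice's cousin: object of the clause headed by 'asked'; c-commands the reflexive within its binding domain — allowed (Principle A).
— Sara: subject of the clause headed by 'asked'; c-commands the reflexive within its binding domain — allowed (Principle A).
— Uma: subject of the clause headed by 'insisted'; c-commands the reflexive but lies outside its binding domain — cannot bind it (Principle A).

Alice's cousin, Sara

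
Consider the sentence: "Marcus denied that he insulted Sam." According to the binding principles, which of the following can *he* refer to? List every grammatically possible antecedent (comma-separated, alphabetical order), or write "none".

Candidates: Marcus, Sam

Marcus

*he* is a pronoun; Principle B requires it to be free in its binding domain — the clause headed by 'insulted'.
— Marcus: subject of the matrix clause; c-commands the pronoun but lies outside its binding domain — allowed.
— Sam: object of the clause headed by 'insulted'; is c-commanded by the pronoun; coreference would bind this R-expression — blocked (Principle C).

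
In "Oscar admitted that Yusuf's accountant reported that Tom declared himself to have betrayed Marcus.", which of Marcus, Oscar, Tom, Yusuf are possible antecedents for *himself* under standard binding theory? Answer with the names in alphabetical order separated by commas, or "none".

Tom

*himself* is a reflexive; Principle A requires it to be bound within its binding domain — the clause headed by 'declared'.
— Marcus: object of the clause headed by 'betrayed'; does not c-command the reflexive — cannot bind it (Principle A).
— Oscar: subject of the matrix clause; c-commands the reflexive but lies outside its binding domain — cannot bind it (Principle A).
— Tom: subject of the clause headed by 'declared'; c-commands the reflexive within its binding domain — allowed (Principle A).
— Yusuf: possessor inside the subject DP of the clause headed by 'reported'; does not c-command the reflexive — cannot bind it (Principle A).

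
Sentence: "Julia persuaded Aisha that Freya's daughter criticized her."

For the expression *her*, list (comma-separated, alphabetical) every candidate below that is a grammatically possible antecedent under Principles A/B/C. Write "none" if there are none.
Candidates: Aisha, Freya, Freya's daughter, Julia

Aisha, Freya, Julia

*her* is a pronoun; Principle B requires it to be free in its binding domain — the clause headed by 'criticized'.
— Aisha: object of the matrix clause; c-commands the pronoun but lies outside its binding domain — allowed.
— Freya: possessor inside the subject DP of the clause headed by 'criticized'; does not c-command the pronoun — Principle B does not apply; allowed.
— Freya's daughter: subject of the clause headed by 'criticized'; c-commands the pronoun within its binding domain — blocked (Principle B).
— Julia: subject of the matrix clause; c-commands the pronoun but lies outside its binding domain — allowed.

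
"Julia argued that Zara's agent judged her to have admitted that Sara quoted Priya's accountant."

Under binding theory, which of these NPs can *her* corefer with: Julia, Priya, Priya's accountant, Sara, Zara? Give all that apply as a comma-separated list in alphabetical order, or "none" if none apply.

Julia, Zara

*her* is a pronoun; Principle B requires it to be free in its binding domain — the clause headed by 'judged'.
— Julia: subject of the matrix clause; c-commands the pronoun but lies outside its binding domain — allowed.
— Priya: possessor inside the object DP of the clause headed by 'quoted'; is c-commanded by the pronoun; coreference would bind this R-expression — blocked (Principle C).
— Priya's accountant: object of the clause headed by 'quoted'; is c-commanded by the pronoun; coreference would bind this R-expression — blocked (Principle C).
— Sara: subject of the clause headed by 'quoted'; is c-commanded by the pronoun; coreference would bind this R-expression — blocked (Principle C).
— Zara: possessor inside the subject DP of the clause headed by 'judged'; does not c-command the pronoun — Principle B does not apply; allowed.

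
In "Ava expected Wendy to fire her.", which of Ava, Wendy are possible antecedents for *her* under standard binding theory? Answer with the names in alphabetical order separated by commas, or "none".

*her* is a pronoun; Principle B requires it to be free in its binding domain — the clause headed by 'fire'.
— Ava: subject of the matrix clause; c-commands the pronoun but lies outside its binding domain — allowed.
— Wendy: subject of the clause headed by 'fire'; c-commands the pronoun within its binding domain — blocked (Principle B).

Ava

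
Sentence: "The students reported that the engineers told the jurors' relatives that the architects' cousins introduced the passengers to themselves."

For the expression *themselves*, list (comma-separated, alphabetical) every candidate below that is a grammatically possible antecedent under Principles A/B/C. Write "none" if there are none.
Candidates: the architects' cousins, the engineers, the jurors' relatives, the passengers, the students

*themselves* is a reflexive; Principle A requires it to be bound within its binding domain — the clause headed by 'introduced'.
— the architects' cousins: subject of the clause headed by 'introduced'; c-commands the reflexive within its binding domain — allowed (Principle A).
— the engineers: subject of the clause headed by 'told'; c-commands the reflexive but lies outside its binding domain — cannot bind it (Principle A).
— the jurors' relatives: object of the clause headed by 'told'; c-commands the reflexive but lies outside its binding domain — cannot bind it (Principle A).
— the passengers: object of the clause headed by 'introduced'; c-commands the reflexive within its binding domain — allowed (Principle A).
— the students: subject of the matrix clause; c-commands the reflexive but lies outside its binding domain — cannot bind it (Principle A).

the architects' cousins, the passengers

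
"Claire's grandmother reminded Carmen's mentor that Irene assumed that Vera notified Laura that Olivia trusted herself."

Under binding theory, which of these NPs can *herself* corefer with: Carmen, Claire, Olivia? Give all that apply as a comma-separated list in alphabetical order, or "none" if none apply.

*herself* is a reflexive; Principle A requires it to be bound within its binding domain — the clause headed by 'trusted'.
— Carmen: possessor inside the object DP of the matrix clause; does not c-command the reflexive — cannot bind it (Principle A).
— Claire: possessor inside the subject DP of the matrix clause; does not c-command the reflexive — cannot bind it (Principle A).
— Olivia: subject of the clause headed by 'trusted'; c-commands the reflexive within its binding domain — allowed (Principle A).

Olivia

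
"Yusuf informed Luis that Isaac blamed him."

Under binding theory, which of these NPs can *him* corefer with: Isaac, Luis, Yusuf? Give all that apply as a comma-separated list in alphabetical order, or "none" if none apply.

*him* is a pronoun; Principle B requires it to be free in its binding domain — the clause headed by 'blamed'.
— Isaac: subject of the clause headed by 'blamed'; c-commands the pronoun within its binding domain — blocked (Principle B).
— Luis: object of the matrix clause; c-commands the pronoun but lies outside its binding domain — allowed.
— Yusuf: subject of the matrix clause; c-commands the pronoun but lies outside its binding domain — allowed.

Luis, Yusuf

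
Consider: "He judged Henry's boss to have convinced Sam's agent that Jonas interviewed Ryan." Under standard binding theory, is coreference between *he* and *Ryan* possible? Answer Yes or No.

*Ryan* is an R-expression; Principle C requires it to be free (not bound by any c-commanding expression).
— he: subject of the matrix clause; the pronoun c-commands the R-expression — coreference blocked (Principle C).

No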